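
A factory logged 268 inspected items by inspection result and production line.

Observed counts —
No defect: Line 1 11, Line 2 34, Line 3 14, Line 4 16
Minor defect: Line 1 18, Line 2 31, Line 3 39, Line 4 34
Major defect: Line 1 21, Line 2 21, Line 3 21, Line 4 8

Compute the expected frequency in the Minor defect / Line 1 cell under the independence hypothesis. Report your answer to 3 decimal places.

22.761

Row total (Minor defect) = 122; column total (Line 1) = 50; grand total N = 268.
Expected count = (row total × column total) / N = 122 × 50 / 268 = 22.761.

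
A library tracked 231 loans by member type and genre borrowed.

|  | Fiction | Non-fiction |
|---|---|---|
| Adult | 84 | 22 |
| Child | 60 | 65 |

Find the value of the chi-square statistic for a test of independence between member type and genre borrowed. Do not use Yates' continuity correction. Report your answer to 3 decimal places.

Row totals: 106, 125. Column totals: 144, 87. Grand total N = 231.
Expected counts (row total × column total / N):
  Adult, Fiction: 106×144/231 = 66.077922
  Adult, Non-fiction: 106×87/231 = 39.922078
  Child, Fiction: 125×144/231 = 77.922078
  Child, Non-fiction: 125×87/231 = 47.077922
Contributions (O − E)²/E:
  (84 − 66.077922)²/66.077922 = 4.8609
  (22 − 39.922078)²/39.922078 = 8.0457
  (60 − 77.922078)²/77.922078 = 4.1221
  (65 − 47.077922)²/47.077922 = 6.8227
χ² = 4.8609 + 8.0457 + 4.1221 + 6.8227 = 23.851

23.851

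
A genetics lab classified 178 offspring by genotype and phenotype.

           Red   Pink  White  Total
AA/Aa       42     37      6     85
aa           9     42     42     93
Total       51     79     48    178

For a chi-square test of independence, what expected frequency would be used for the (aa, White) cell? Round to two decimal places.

25.08

Row total (aa) = 93; column total (White) = 48; grand total N = 178.
Expected count = (row total × column total) / N = 93 × 48 / 178 = 25.08.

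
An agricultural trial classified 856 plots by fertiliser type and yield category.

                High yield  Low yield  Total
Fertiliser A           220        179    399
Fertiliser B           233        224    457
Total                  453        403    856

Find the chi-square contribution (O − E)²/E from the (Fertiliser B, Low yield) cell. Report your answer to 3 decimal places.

Row total (Fertiliser B) = 457; column total (Low yield) = 403; N = 856.
Expected count E = 457 × 403 / 856 = 215.1530.
Contribution = (O − E)²/E = (224 − 215.1530)² / 215.1530 = 0.364.

0.364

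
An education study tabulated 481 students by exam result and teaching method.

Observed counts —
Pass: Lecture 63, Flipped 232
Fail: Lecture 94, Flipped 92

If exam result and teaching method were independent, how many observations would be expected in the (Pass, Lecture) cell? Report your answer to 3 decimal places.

96.289

Row total (Pass) = 295; column total (Lecture) = 157; grand total N = 481.
Expected count = (row total × column total) / N = 295 × 157 / 481 = 96.289.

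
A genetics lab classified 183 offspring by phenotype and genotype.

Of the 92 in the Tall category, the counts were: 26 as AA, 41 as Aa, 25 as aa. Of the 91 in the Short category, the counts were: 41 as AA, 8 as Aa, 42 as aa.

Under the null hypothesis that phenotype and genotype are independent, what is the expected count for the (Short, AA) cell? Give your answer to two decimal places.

Row total (Short) = 91; column total (AA) = 67; grand total N = 183.
Expected count = (row total × column total) / N = 91 × 67 / 183 = 33.32.

33.32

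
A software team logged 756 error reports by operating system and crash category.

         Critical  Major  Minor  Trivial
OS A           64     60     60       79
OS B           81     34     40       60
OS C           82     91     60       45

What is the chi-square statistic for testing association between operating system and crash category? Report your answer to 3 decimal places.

Row totals: 263, 215, 278. Column totals: 227, 185, 160, 184. Grand total N = 756.
Expected counts (row total × column total / N):
  OS A, Critical: 263×227/756 = 78.9696
  OS A, Major: 263×185/756 = 64.3585
  OS A, Minor: 263×160/756 = 55.6614
  OS A, Trivial: 263×184/756 = 64.0106
  OS B, Critical: 215×227/756 = 64.5569
  OS B, Major: 215×185/756 = 52.6124
  OS B, Minor: 215×160/756 = 45.5026
  OS B, Trivial: 215×184/756 = 52.3280
  OS C, Critical: 278×227/756 = 83.4735
  OS C, Major: 278×185/756 = 68.0291
  OS C, Minor: 278×160/756 = 58.8360
  OS C, Trivial: 278×184/756 = 67.6614
Contributions (O − E)²/E:
  (64 − 78.9696)²/78.9696 = 2.8377
  (60 − 64.3585)²/64.3585 = 0.2952
  (60 − 55.6614)²/55.6614 = 0.3382
  (79 − 64.0106)²/64.0106 = 3.5101
  (81 − 64.5569)²/64.5569 = 4.1882
  (34 − 52.6124)²/52.6124 = 6.5844
  (40 − 45.5026)²/45.5026 = 0.6654
  (60 − 52.3280)²/52.3280 = 1.1248
  (82 − 83.4735)²/83.4735 = 0.0260
  (91 − 68.0291)²/68.0291 = 7.7564
  (60 − 58.8360)²/58.8360 = 0.0230
  (45 − 67.6614)²/67.6614 = 7.5898
χ² = 2.8377 + 0.2952 + 0.3382 + 3.5101 + 4.1882 + 6.5844 + 0.6654 + 1.1248 + 0.0260 + 7.7564 + 0.0230 + 7.5898 = 34.939

34.939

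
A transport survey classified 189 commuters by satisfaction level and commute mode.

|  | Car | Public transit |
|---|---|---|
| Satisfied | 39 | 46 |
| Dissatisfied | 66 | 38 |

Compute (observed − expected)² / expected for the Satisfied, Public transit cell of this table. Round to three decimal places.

1.790

Row total (Satisfied) = 85; column total (Public transit) = 84; N = 189.
Expected count E = 85 × 84 / 189 = 37.7778.
Contribution = (O − E)²/E = (46 − 37.7778)² / 37.7778 = 1.790.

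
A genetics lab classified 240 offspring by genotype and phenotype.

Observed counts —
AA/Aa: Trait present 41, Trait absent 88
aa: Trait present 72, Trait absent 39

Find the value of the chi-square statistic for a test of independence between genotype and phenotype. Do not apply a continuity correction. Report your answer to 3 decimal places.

26.207

Row totals: 129, 111. Column totals: 113, 127. Grand total N = 240.
Expected counts (row total × column total / N):
  AA/Aa, Trait present: 129×113/240 = 60.7375
  AA/Aa, Trait absent: 129×127/240 = 68.2625
  aa, Trait present: 111×113/240 = 52.2625
  aa, Trait absent: 111×127/240 = 58.7375
Contributions (O − E)²/E:
  (41 − 60.7375)²/60.7375 = 6.4140
  (88 − 68.2625)²/68.2625 = 5.7069
  (72 − 52.2625)²/52.2625 = 7.4541
  (39 − 58.7375)²/58.7375 = 6.6324
χ² = 6.4140 + 5.7069 + 7.4541 + 6.6324 = 26.207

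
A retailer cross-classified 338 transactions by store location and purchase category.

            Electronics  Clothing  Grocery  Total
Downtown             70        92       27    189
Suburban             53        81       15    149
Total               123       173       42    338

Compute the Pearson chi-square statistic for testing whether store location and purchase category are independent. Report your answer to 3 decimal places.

Grand total N = 338.
Expected counts (row total × column total / N):
  Downtown, Electronics: 189×123/338 = 68.7781
  Downtown, Clothing: 189×173/338 = 96.7367
  Downtown, Grocery: 189×42/338 = 23.4852
  Suburban, Electronics: 149×123/338 = 54.2219
  Suburban, Clothing: 149×173/338 = 76.2633
  Suburban, Grocery: 149×42/338 = 18.5148
Contributions (O − E)²/E:
  (70 − 68.7781)²/68.7781 = 0.0217
  (92 − 96.7367)²/96.7367 = 0.2319
  (27 − 23.4852)²/23.4852 = 0.5260
  (53 − 54.2219)²/54.2219 = 0.0275
  (81 − 76.2633)²/76.2633 = 0.2942
  (15 − 18.5148)²/18.5148 = 0.6672
χ² = 0.0217 + 0.2319 + 0.5260 + 0.0275 + 0.2942 + 0.6672 = 1.769

1.769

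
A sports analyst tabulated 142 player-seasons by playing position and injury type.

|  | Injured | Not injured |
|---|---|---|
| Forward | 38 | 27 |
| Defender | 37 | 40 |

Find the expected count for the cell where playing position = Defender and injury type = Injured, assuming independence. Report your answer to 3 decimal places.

Row total (Defender) = 77; column total (Injured) = 75; grand total N = 142.
Expected count = (row total × column total) / N = 77 × 75 / 142 = 40.669.

40.669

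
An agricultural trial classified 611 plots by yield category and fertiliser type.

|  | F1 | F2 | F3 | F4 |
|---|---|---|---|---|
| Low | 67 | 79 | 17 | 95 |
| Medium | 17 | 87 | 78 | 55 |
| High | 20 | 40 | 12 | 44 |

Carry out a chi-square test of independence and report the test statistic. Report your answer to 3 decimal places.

89.033

Row totals: 258, 237, 116. Column totals: 104, 206, 107, 194. Grand total N = 611.
Expected counts (row total × column total / N):
  Low, F1: 258×104/611 = 43.9149
  Low, F2: 258×206/611 = 86.9853
  Low, F3: 258×107/611 = 45.1817
  Low, F4: 258×194/611 = 81.9182
  Medium, F1: 237×104/611 = 40.3404
  Medium, F2: 237×206/611 = 79.9051
  Medium, F3: 237×107/611 = 41.5041
  Medium, F4: 237×194/611 = 75.2504
  High, F1: 116×104/611 = 19.7447
  High, F2: 116×206/611 = 39.1097
  High, F3: 116×107/611 = 20.3142
  High, F4: 116×194/611 = 36.8314
Contributions (O − E)²/E:
  (67 − 43.9149)²/43.9149 = 12.1353
  (79 − 86.9853)²/86.9853 = 0.7331
  (17 − 45.1817)²/45.1817 = 17.5781
  (95 − 81.9182)²/81.9182 = 2.0891
  (17 − 40.3404)²/40.3404 = 13.5044
  (87 − 79.9051)²/79.9051 = 0.6300
  (78 − 41.5041)²/41.5041 = 32.0920
  (55 − 75.2504)²/75.2504 = 5.4495
  (20 − 19.7447)²/19.7447 = 0.0033
  (40 − 39.1097)²/39.1097 = 0.0203
  (12 − 20.3142)²/20.3142 = 3.4028
  (44 − 36.8314)²/36.8314 = 1.3952
χ² = 12.1353 + 0.7331 + 17.5781 + 2.0891 + 13.5044 + 0.6300 + 32.0920 + 5.4495 + 0.0033 + 0.0203 + 3.4028 + 1.3952 = 89.033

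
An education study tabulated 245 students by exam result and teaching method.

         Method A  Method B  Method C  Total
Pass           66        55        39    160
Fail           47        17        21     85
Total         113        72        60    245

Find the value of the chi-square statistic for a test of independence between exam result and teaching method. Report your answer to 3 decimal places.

Grand total N = 245.
Expected counts (row total × column total / N):
  Pass, Method A: 160×113/245 = 73.7959
  Pass, Method B: 160×72/245 = 47.0204
  Pass, Method C: 160×60/245 = 39.1837
  Fail, Method A: 85×113/245 = 39.2041
  Fail, Method B: 85×72/245 = 24.9796
  Fail, Method C: 85×60/245 = 20.8163
Contributions (O − E)²/E:
  (66 − 73.7959)²/73.7959 = 0.8236
  (55 − 47.0204)²/47.0204 = 1.3542
  (39 − 39.1837)²/39.1837 = 0.0009
  (47 − 39.2041)²/39.2041 = 1.5502
  (17 − 24.9796)²/24.9796 = 2.5490
  (21 − 20.8163)²/20.8163 = 0.0016
χ² = 0.8236 + 1.3542 + 0.0009 + 1.5502 + 2.5490 + 0.0016 = 6.280

6.280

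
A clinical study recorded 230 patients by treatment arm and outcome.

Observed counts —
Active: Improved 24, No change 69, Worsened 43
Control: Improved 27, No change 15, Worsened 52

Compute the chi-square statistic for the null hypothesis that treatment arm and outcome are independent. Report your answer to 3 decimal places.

Row totals: 136, 94. Column totals: 51, 84, 95. Grand total N = 230.
Expected counts (row total × column total / N):
  Active, Improved: 136×51/230 = 30.1565
  Active, No change: 136×84/230 = 49.6696
  Active, Worsened: 136×95/230 = 56.1739
  Control, Improved: 94×51/230 = 20.8435
  Control, No change: 94×84/230 = 34.3304
  Control, Worsened: 94×95/230 = 38.8261
Contributions (O − E)²/E:
  (24 − 30.1565)²/30.1565 = 1.2569
  (69 − 49.6696)²/49.6696 = 7.5230
  (43 − 56.1739)²/56.1739 = 3.0895
  (27 − 20.8435)²/20.8435 = 1.8184
  (15 − 34.3304)²/34.3304 = 10.8844
  (52 − 38.8261)²/38.8261 = 4.4700
χ² = 1.2569 + 7.5230 + 3.0895 + 1.8184 + 10.8844 + 4.4700 = 29.042

29.042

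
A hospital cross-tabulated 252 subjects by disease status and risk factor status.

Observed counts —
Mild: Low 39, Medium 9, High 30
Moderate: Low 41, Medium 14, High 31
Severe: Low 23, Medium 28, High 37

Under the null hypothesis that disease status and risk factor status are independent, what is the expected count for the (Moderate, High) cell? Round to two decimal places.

Row total (Moderate) = 86; column total (High) = 98; grand total N = 252.
Expected count = (row total × column total) / N = 86 × 98 / 252 = 33.44.

33.44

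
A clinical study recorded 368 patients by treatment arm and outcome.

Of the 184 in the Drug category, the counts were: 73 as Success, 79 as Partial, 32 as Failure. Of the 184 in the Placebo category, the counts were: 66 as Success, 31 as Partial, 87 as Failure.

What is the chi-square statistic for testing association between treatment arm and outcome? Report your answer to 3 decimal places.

Row totals: 184, 184. Column totals: 139, 110, 119. Grand total N = 368.
Expected counts (row total × column total / N):
  Drug, Success: 184×139/368 = 69.5000
  Drug, Partial: 184×110/368 = 55.0000
  Drug, Failure: 184×119/368 = 59.5000
  Placebo, Success: 184×139/368 = 69.5000
  Placebo, Partial: 184×110/368 = 55.0000
  Placebo, Failure: 184×119/368 = 59.5000
Contributions (O − E)²/E:
  (73 − 69.5000)²/69.5000 = 0.1763
  (79 − 55.0000)²/55.0000 = 10.4727
  (32 − 59.5000)²/59.5000 = 12.7101
  (66 − 69.5000)²/69.5000 = 0.1763
  (31 − 55.0000)²/55.0000 = 10.4727
  (87 − 59.5000)²/59.5000 = 12.7101
χ² = 0.1763 + 10.4727 + 12.7101 + 0.1763 + 10.4727 + 12.7101 = 46.718

46.718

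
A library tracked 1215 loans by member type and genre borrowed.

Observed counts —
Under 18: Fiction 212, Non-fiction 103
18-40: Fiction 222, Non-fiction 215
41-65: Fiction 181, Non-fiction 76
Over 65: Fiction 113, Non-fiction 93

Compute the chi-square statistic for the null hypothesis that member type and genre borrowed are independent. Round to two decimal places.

Row totals: 315, 437, 257, 206. Column totals: 728, 487. Grand total N = 1215.
Expected counts (row total × column total / N):
  Under 18, Fiction: 315×728/1215 = 188.741
  Under 18, Non-fiction: 315×487/1215 = 126.259
  18-40, Fiction: 437×728/1215 = 261.840
  18-40, Non-fiction: 437×487/1215 = 175.160
  41-65, Fiction: 257×728/1215 = 153.988
  41-65, Non-fiction: 257×487/1215 = 103.012
  Over 65, Fiction: 206×728/1215 = 123.430
  Over 65, Non-fiction: 206×487/1215 = 82.570
Contributions (O − E)²/E:
  (212 − 188.741)²/188.741 = 2.8663
  (103 − 126.259)²/126.259 = 4.2847
  (222 − 261.840)²/261.840 = 6.0618
  (215 − 175.160)²/175.160 = 9.0616
  (181 − 153.988)²/153.988 = 4.7383
  (76 − 103.012)²/103.012 = 7.0831
  (113 − 123.430)²/123.430 = 0.8813
  (93 − 82.570)²/82.570 = 1.3175
χ² = 2.8663 + 4.2847 + 6.0618 + 9.0616 + 4.7383 + 7.0831 + 0.8813 + 1.3175 = 36.29

36.29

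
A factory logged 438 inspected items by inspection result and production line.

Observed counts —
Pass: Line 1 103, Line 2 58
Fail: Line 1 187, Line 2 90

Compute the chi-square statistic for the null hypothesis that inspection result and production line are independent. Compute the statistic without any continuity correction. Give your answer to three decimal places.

0.568

Row totals: 161, 277. Column totals: 290, 148. Grand total N = 438.
Expected counts (row total × column total / N):
  Pass, Line 1: 161×290/438 = 106.5982
  Pass, Line 2: 161×148/438 = 54.4018
  Fail, Line 1: 277×290/438 = 183.4018
  Fail, Line 2: 277×148/438 = 93.5982
Contributions (O − E)²/E:
  (103 − 106.5982)²/106.5982 = 0.1215
  (58 − 54.4018)²/54.4018 = 0.2380
  (187 − 183.4018)²/183.4018 = 0.0706
  (90 − 93.5982)²/93.5982 = 0.1383
χ² = 0.1215 + 0.2380 + 0.0706 + 0.1383 = 0.568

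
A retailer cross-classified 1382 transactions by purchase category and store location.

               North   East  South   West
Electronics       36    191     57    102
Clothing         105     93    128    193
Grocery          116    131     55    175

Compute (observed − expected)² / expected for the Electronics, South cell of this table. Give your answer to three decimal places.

1.502

Row total (Electronics) = 386; column total (South) = 240; N = 1382.
Expected count E = 386 × 240 / 1382 = 67.03329.
Contribution = (O − E)²/E = (57 − 67.03329)² / 67.03329 = 1.502.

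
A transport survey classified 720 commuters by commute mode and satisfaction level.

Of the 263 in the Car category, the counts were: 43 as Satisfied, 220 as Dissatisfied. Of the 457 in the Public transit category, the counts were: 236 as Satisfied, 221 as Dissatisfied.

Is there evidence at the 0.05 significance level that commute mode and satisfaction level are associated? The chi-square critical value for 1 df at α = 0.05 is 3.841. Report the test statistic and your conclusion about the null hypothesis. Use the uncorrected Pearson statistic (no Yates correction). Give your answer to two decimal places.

87.60; reject H₀

Row totals: 263, 457. Column totals: 279, 441. Grand total N = 720.
Expected counts (row total × column total / N):
  Car, Satisfied: 263×279/720 = 101.9125
  Car, Dissatisfied: 263×441/720 = 161.0875
  Public transit, Satisfied: 457×279/720 = 177.0875
  Public transit, Dissatisfied: 457×441/720 = 279.9125
Contributions (O − E)²/E:
  (43 − 101.9125)²/101.9125 = 34.0555
  (220 − 161.0875)²/161.0875 = 21.5453
  (236 − 177.0875)²/177.0875 = 19.5987
  (221 − 279.9125)²/279.9125 = 12.3992
χ² = 34.0555 + 21.5453 + 19.5987 + 12.3992 = 87.60
df = (2−1)(2−1) = 1. Since 87.60 > 3.841, reject the null hypothesis of independence at α = 0.05.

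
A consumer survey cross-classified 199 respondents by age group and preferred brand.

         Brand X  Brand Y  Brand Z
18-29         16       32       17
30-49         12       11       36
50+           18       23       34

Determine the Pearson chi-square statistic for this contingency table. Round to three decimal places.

17.906

Row totals: 65, 59, 75. Column totals: 46, 66, 87. Grand total N = 199.
Expected counts (row total × column total / N):
  18-29, Brand X: 65×46/199 = 15.0251
  18-29, Brand Y: 65×66/199 = 21.5578
  18-29, Brand Z: 65×87/199 = 28.4171
  30-49, Brand X: 59×46/199 = 13.6382
  30-49, Brand Y: 59×66/199 = 19.5678
  30-49, Brand Z: 59×87/199 = 25.7940
  50+, Brand X: 75×46/199 = 17.3367
  50+, Brand Y: 75×66/199 = 24.8744
  50+, Brand Z: 75×87/199 = 32.7889
Contributions (O − E)²/E:
  (16 − 15.0251)²/15.0251 = 0.0633
  (32 − 21.5578)²/21.5578 = 5.0580
  (17 − 28.4171)²/28.4171 = 4.5870
  (12 − 13.6382)²/13.6382 = 0.1968
  (11 − 19.5678)²/19.5678 = 3.7514
  (36 − 25.7940)²/25.7940 = 4.0382
  (18 − 17.3367)²/17.3367 = 0.0254
  (23 − 24.8744)²/24.8744 = 0.1412
  (34 − 32.7889)²/32.7889 = 0.0447
χ² = 0.0633 + 5.0580 + 4.5870 + 0.1968 + 3.7514 + 4.0382 + 0.0254 + 0.1412 + 0.0447 = 17.906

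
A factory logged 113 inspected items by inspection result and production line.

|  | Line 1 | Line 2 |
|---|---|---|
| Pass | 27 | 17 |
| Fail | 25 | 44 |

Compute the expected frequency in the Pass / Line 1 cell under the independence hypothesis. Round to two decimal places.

20.25

Row total (Pass) = 44; column total (Line 1) = 52; grand total N = 113.
Expected count = (row total × column total) / N = 44 × 52 / 113 = 20.25.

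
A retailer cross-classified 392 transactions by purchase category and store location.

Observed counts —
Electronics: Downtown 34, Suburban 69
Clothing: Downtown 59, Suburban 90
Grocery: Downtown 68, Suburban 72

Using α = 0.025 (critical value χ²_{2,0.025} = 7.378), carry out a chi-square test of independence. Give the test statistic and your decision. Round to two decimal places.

Row totals: 103, 149, 140. Column totals: 161, 231. Grand total N = 392.
Expected counts (row total × column total / N):
  Electronics, Downtown: 103×161/392 = 42.304
  Electronics, Suburban: 103×231/392 = 60.696
  Clothing, Downtown: 149×161/392 = 61.196
  Clothing, Suburban: 149×231/392 = 87.804
  Grocery, Downtown: 140×161/392 = 57.500
  Grocery, Suburban: 140×231/392 = 82.500
Contributions (O − E)²/E:
  (34 − 42.304)²/42.304 = 1.6300
  (69 − 60.696)²/60.696 = 1.1361
  (59 − 61.196)²/61.196 = 0.0788
  (90 − 87.804)²/87.804 = 0.0549
  (68 − 57.500)²/57.500 = 1.9174
  (72 − 82.500)²/82.500 = 1.3364
χ² = 1.6300 + 1.1361 + 0.0788 + 0.0549 + 1.9174 + 1.3364 = 6.15
df = (3−1)(2−1) = 2. Since 6.15 < 7.378, fail to reject the null hypothesis of independence at α = 0.025.

6.15; fail to reject H₀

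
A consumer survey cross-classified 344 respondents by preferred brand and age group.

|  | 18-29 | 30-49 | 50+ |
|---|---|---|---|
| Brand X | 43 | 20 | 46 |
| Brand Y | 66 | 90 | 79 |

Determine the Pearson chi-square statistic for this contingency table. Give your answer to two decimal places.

13.81

Row totals: 109, 235. Column totals: 109, 110, 125. Grand total N = 344.
Expected counts (row total × column total / N):
  Brand X, 18-29: 109×109/344 = 34.538
  Brand X, 30-49: 109×110/344 = 34.855
  Brand X, 50+: 109×125/344 = 39.608
  Brand Y, 18-29: 235×109/344 = 74.462
  Brand Y, 30-49: 235×110/344 = 75.145
  Brand Y, 50+: 235×125/344 = 85.392
Contributions (O − E)²/E:
  (43 − 34.538)²/34.538 = 2.0732
  (20 − 34.855)²/34.855 = 6.3311
  (46 − 39.608)²/39.608 = 1.0316
  (66 − 74.462)²/74.462 = 0.9616
  (90 − 75.145)²/75.145 = 2.9366
  (79 − 85.392)²/85.392 = 0.4785
χ² = 2.0732 + 6.3311 + 1.0316 + 0.9616 + 2.9366 + 0.4785 = 13.81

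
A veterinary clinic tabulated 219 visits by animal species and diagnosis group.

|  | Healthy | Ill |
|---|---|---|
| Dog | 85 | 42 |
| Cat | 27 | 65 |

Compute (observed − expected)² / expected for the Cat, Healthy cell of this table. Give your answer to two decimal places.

Row total (Cat) = 92; column total (Healthy) = 112; N = 219.
Expected count E = 92 × 112 / 219 = 47.050.
Contribution = (O − E)²/E = (27 − 47.050)² / 47.050 = 8.54.

8.54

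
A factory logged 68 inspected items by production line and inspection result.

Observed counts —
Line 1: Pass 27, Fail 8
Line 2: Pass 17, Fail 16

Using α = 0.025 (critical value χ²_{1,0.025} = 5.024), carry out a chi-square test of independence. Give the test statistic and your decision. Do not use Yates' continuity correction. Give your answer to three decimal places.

Row totals: 35, 33. Column totals: 44, 24. Grand total N = 68.
Expected counts (row total × column total / N):
  Line 1, Pass: 35×44/68 = 22.6471
  Line 1, Fail: 35×24/68 = 12.3529
  Line 2, Pass: 33×44/68 = 21.3529
  Line 2, Fail: 33×24/68 = 11.6471
Contributions (O − E)²/E:
  (27 − 22.6471)²/22.6471 = 0.8367
  (8 − 12.3529)²/12.3529 = 1.5339
  (17 − 21.3529)²/21.3529 = 0.8874
  (16 − 11.6471)²/11.6471 = 1.6268
χ² = 0.8367 + 1.5339 + 0.8874 + 1.6268 = 4.885
df = (2−1)(2−1) = 1. Since 4.885 < 5.024, fail to reject the null hypothesis of independence at α = 0.025.

4.885; fail to reject H₀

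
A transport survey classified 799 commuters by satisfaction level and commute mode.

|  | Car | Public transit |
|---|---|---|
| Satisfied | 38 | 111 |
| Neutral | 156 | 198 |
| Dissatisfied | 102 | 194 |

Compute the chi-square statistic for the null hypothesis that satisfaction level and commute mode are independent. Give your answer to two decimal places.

16.85

Row totals: 149, 354, 296. Column totals: 296, 503. Grand total N = 799.
Expected counts (row total × column total / N):
  Satisfied, Car: 149×296/799 = 55.199
  Satisfied, Public transit: 149×503/799 = 93.801
  Neutral, Car: 354×296/799 = 131.144
  Neutral, Public transit: 354×503/799 = 222.856
  Dissatisfied, Car: 296×296/799 = 109.657
  Dissatisfied, Public transit: 296×503/799 = 186.343
Contributions (O − E)²/E:
  (38 − 55.199)²/55.199 = 5.3589
  (111 − 93.801)²/93.801 = 3.1535
  (156 − 131.144)²/131.144 = 4.7110
  (198 − 222.856)²/222.856 = 2.7723
  (102 − 109.657)²/109.657 = 0.5347
  (194 − 186.343)²/186.343 = 0.3146
χ² = 5.3589 + 3.1535 + 4.7110 + 2.7723 + 0.5347 + 0.3146 = 16.85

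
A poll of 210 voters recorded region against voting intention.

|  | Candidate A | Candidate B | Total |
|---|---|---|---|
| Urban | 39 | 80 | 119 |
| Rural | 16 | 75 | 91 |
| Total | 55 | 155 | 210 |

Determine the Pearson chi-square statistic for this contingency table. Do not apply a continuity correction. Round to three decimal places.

Grand total N = 210.
Expected counts (row total × column total / N):
  Urban, Candidate A: 119×55/210 = 31.1667
  Urban, Candidate B: 119×155/210 = 87.8333
  Rural, Candidate A: 91×55/210 = 23.8333
  Rural, Candidate B: 91×155/210 = 67.1667
Contributions (O − E)²/E:
  (39 − 31.1667)²/31.1667 = 1.9688
  (80 − 87.8333)²/87.8333 = 0.6986
  (16 − 23.8333)²/23.8333 = 2.5746
  (75 − 67.1667)²/67.1667 = 0.9136
χ² = 1.9688 + 0.6986 + 2.5746 + 0.9136 = 6.156

6.156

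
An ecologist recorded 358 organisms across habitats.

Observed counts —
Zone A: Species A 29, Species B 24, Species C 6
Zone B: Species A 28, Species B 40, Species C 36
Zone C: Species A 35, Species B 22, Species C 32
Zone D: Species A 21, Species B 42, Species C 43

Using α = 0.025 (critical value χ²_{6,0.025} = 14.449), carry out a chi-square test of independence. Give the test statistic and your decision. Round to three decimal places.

Row totals: 59, 104, 89, 106. Column totals: 113, 128, 117. Grand total N = 358.
Expected counts (row total × column total / N):
  Zone A, Species A: 59×113/358 = 18.6229
  Zone A, Species B: 59×128/358 = 21.0950
  Zone A, Species C: 59×117/358 = 19.2821
  Zone B, Species A: 104×113/358 = 32.8268
  Zone B, Species B: 104×128/358 = 37.1844
  Zone B, Species C: 104×117/358 = 33.9888
  Zone C, Species A: 89×113/358 = 28.0922
  Zone C, Species B: 89×128/358 = 31.8212
  Zone C, Species C: 89×117/358 = 29.0866
  Zone D, Species A: 106×113/358 = 33.4581
  Zone D, Species B: 106×128/358 = 37.8994
  Zone D, Species C: 106×117/358 = 34.6425
Contributions (O − E)²/E:
  (29 − 18.6229)²/18.6229 = 5.7824
  (24 − 21.0950)²/21.0950 = 0.4000
  (6 − 19.2821)²/19.2821 = 9.1491
  (28 − 32.8268)²/32.8268 = 0.7097
  (40 − 37.1844)²/37.1844 = 0.2132
  (36 − 33.9888)²/33.9888 = 0.1190
  (35 − 28.0922)²/28.0922 = 1.6986
  (22 − 31.8212)²/31.8212 = 3.0312
  (32 − 29.0866)²/29.0866 = 0.2918
  (21 − 33.4581)²/33.4581 = 4.6388
  (42 − 37.8994)²/37.8994 = 0.4437
  (43 − 34.6425)²/34.6425 = 2.0162
χ² = 5.7824 + 0.4000 + 9.1491 + 0.7097 + 0.2132 + 0.1190 + 1.6986 + 3.0312 + 0.2918 + 4.6388 + 0.4437 + 2.0162 = 28.494
df = (4−1)(3−1) = 6. Since 28.494 > 14.449, reject the null hypothesis of independence at α = 0.025.

28.494; reject H₀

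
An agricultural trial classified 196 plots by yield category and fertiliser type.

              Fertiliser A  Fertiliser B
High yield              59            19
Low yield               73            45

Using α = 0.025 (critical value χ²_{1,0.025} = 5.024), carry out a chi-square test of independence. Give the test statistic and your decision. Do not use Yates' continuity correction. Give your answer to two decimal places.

Row totals: 78, 118. Column totals: 132, 64. Grand total N = 196.
Expected counts (row total × column total / N):
  High yield, Fertiliser A: 78×132/196 = 52.531
  High yield, Fertiliser B: 78×64/196 = 25.469
  Low yield, Fertiliser A: 118×132/196 = 79.469
  Low yield, Fertiliser B: 118×64/196 = 38.531
Contributions (O − E)²/E:
  (59 − 52.531)²/52.531 = 0.7966
  (19 − 25.469)²/25.469 = 1.6431
  (73 − 79.469)²/79.469 = 0.5266
  (45 − 38.531)²/38.531 = 1.0861
χ² = 0.7966 + 1.6431 + 0.5266 + 1.0861 = 4.05
df = (2−1)(2−1) = 1. Since 4.05 < 5.024, fail to reject the null hypothesis of independence at α = 0.025.

4.05; fail to reject H₀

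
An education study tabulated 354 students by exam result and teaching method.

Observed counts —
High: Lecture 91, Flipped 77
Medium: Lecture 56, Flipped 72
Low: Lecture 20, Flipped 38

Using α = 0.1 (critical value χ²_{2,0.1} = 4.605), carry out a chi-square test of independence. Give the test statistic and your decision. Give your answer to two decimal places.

Row totals: 168, 128, 58. Column totals: 167, 187. Grand total N = 354.
Expected counts (row total × column total / N):
  High, Lecture: 168×167/354 = 79.254
  High, Flipped: 168×187/354 = 88.746
  Medium, Lecture: 128×167/354 = 60.384
  Medium, Flipped: 128×187/354 = 67.616
  Low, Lecture: 58×167/354 = 27.362
  Low, Flipped: 58×187/354 = 30.638
Contributions (O − E)²/E:
  (91 − 79.254)²/79.254 = 1.7408
  (77 − 88.746)²/88.746 = 1.5546
  (56 − 60.384)²/60.384 = 0.3183
  (72 − 67.616)²/67.616 = 0.2842
  (20 − 27.362)²/27.362 = 1.9808
  (38 − 30.638)²/30.638 = 1.7690
χ² = 1.7408 + 1.5546 + 0.3183 + 0.2842 + 1.9808 + 1.7690 = 7.65
df = (3−1)(2−1) = 2. Since 7.65 > 4.605, reject the null hypothesis of independence at α = 0.1.

7.65; reject H₀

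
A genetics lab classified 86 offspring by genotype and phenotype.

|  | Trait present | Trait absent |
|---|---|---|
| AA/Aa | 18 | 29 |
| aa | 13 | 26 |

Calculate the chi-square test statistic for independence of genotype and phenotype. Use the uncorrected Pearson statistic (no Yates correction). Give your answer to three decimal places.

0.228

Row totals: 47, 39. Column totals: 31, 55. Grand total N = 86.
Expected counts (row total × column total / N):
  AA/Aa, Trait present: 47×31/86 = 16.9419
  AA/Aa, Trait absent: 47×55/86 = 30.0581
  aa, Trait present: 39×31/86 = 14.0581
  aa, Trait absent: 39×55/86 = 24.9419
Contributions (O − E)²/E:
  (18 − 16.9419)²/16.9419 = 0.0661
  (29 − 30.0581)²/30.0581 = 0.0372
  (13 − 14.0581)²/14.0581 = 0.0796
  (26 − 24.9419)²/24.9419 = 0.0449
χ² = 0.0661 + 0.0372 + 0.0796 + 0.0449 = 0.228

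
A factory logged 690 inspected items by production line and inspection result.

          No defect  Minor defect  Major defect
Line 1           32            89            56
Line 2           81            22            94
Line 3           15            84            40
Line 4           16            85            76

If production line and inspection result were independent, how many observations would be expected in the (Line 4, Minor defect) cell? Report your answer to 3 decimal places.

71.826

Row total (Line 4) = 177; column total (Minor defect) = 280; grand total N = 690.
Expected count = (row total × column total) / N = 177 × 280 / 690 = 71.826.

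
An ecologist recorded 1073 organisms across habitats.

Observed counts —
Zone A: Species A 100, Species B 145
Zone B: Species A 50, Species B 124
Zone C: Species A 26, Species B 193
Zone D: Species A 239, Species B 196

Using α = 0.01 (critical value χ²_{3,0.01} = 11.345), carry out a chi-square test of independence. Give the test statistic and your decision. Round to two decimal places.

122.59; reject H₀

Row totals: 245, 174, 219, 435. Column totals: 415, 658. Grand total N = 1073.
Expected counts (row total × column total / N):
  Zone A, Species A: 245×415/1073 = 94.758
  Zone A, Species B: 245×658/1073 = 150.242
  Zone B, Species A: 174×415/1073 = 67.297
  Zone B, Species B: 174×658/1073 = 106.703
  Zone C, Species A: 219×415/1073 = 84.702
  Zone C, Species B: 219×658/1073 = 134.298
  Zone D, Species A: 435×415/1073 = 168.243
  Zone D, Species B: 435×658/1073 = 266.757
Contributions (O − E)²/E:
  (100 − 94.758)²/94.758 = 0.2900
  (145 − 150.242)²/150.242 = 0.1829
  (50 − 67.297)²/67.297 = 4.4458
  (124 − 106.703)²/106.703 = 2.8039
  (26 − 84.702)²/84.702 = 40.6829
  (193 − 134.298)²/134.298 = 25.6588
  (239 − 168.243)²/168.243 = 29.7579
  (196 − 266.757)²/266.757 = 18.7682
χ² = 0.2900 + 0.1829 + 4.4458 + 2.8039 + 40.6829 + 25.6588 + 29.7579 + 18.7682 = 122.59
df = (4−1)(2−1) = 3. Since 122.59 > 11.345, reject the null hypothesis of independence at α = 0.01.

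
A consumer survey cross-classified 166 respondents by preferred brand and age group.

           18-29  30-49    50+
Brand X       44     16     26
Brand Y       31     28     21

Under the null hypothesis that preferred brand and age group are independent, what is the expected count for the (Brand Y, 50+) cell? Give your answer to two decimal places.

22.65

Row total (Brand Y) = 80; column total (50+) = 47; grand total N = 166.
Expected count = (row total × column total) / N = 80 × 47 / 166 = 22.65.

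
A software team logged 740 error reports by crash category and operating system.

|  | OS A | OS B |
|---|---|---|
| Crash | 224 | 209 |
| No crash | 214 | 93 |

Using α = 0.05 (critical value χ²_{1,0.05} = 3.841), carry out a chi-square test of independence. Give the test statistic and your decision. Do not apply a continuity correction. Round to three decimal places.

Row totals: 433, 307. Column totals: 438, 302. Grand total N = 740.
Expected counts (row total × column total / N):
  Crash, OS A: 433×438/740 = 256.2892
  Crash, OS B: 433×302/740 = 176.7108
  No crash, OS A: 307×438/740 = 181.7108
  No crash, OS B: 307×302/740 = 125.2892
Contributions (O − E)²/E:
  (224 − 256.2892)²/256.2892 = 4.0680
  (209 − 176.7108)²/176.7108 = 5.9000
  (214 − 181.7108)²/181.7108 = 5.7376
  (93 − 125.2892)²/125.2892 = 8.3215
χ² = 4.0680 + 5.9000 + 5.7376 + 8.3215 = 24.027
df = (2−1)(2−1) = 1. Since 24.027 > 3.841, reject the null hypothesis of independence at α = 0.05.

24.027; reject H₀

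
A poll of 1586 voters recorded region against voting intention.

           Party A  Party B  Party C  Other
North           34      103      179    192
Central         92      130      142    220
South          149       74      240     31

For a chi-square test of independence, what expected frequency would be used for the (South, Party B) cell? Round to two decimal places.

Row total (South) = 494; column total (Party B) = 307; grand total N = 1586.
Expected count = (row total × column total) / N = 494 × 307 / 1586 = 95.62.

95.62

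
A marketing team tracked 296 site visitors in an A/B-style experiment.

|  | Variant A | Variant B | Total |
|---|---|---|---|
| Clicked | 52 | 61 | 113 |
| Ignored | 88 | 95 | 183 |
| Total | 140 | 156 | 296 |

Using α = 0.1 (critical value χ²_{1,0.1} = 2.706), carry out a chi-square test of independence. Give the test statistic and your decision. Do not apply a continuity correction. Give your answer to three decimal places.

0.120; fail to reject H₀

Grand total N = 296.
Expected counts (row total × column total / N):
  Clicked, Variant A: 113×140/296 = 53.4459
  Clicked, Variant B: 113×156/296 = 59.5541
  Ignored, Variant A: 183×140/296 = 86.5541
  Ignored, Variant B: 183×156/296 = 96.4459
Contributions (O − E)²/E:
  (52 − 53.4459)²/53.4459 = 0.0391
  (61 − 59.5541)²/59.5541 = 0.0351
  (88 − 86.5541)²/86.5541 = 0.0242
  (95 − 96.4459)²/96.4459 = 0.0217
χ² = 0.0391 + 0.0351 + 0.0242 + 0.0217 = 0.120
df = (2−1)(2−1) = 1. Since 0.120 < 2.706, fail to reject the null hypothesis of independence at α = 0.1.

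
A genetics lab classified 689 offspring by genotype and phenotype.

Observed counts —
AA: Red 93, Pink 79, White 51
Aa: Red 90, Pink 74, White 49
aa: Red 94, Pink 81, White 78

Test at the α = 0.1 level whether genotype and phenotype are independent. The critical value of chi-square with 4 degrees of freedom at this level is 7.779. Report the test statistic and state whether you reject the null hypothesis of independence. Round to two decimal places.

Row totals: 223, 213, 253. Column totals: 277, 234, 178. Grand total N = 689.
Expected counts (row total × column total / N):
  AA, Red: 223×277/689 = 89.653
  AA, Pink: 223×234/689 = 75.736
  AA, White: 223×178/689 = 57.611
  Aa, Red: 213×277/689 = 85.633
  Aa, Pink: 213×234/689 = 72.340
  Aa, White: 213×178/689 = 55.028
  aa, Red: 253×277/689 = 101.714
  aa, Pink: 253×234/689 = 85.925
  aa, White: 253×178/689 = 65.361
Contributions (O − E)²/E:
  (93 − 89.653)²/89.653 = 0.1250
  (79 − 75.736)²/75.736 = 0.1407
  (51 − 57.611)²/57.611 = 0.7586
  (90 − 85.633)²/85.633 = 0.2227
  (74 − 72.340)²/72.340 = 0.0381
  (49 − 55.028)²/55.028 = 0.6603
  (94 − 101.714)²/101.714 = 0.5850
  (81 − 85.925)²/85.925 = 0.2823
  (78 − 65.361)²/65.361 = 2.4440
χ² = 0.1250 + 0.1407 + 0.7586 + 0.2227 + 0.0381 + 0.6603 + 0.5850 + 0.2823 + 2.4440 = 5.26
df = (3−1)(3−1) = 4. Since 5.26 < 7.779, fail to reject the null hypothesis of independence at α = 0.1.

5.26; fail to reject H₀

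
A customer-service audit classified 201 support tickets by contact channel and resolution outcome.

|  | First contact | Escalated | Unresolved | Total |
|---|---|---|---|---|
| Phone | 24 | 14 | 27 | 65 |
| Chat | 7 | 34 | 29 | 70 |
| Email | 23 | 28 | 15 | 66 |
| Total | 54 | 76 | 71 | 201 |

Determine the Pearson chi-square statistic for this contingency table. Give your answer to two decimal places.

22.91

Grand total N = 201.
Expected counts (row total × column total / N):
  Phone, First contact: 65×54/201 = 17.463
  Phone, Escalated: 65×76/201 = 24.577
  Phone, Unresolved: 65×71/201 = 22.960
  Chat, First contact: 70×54/201 = 18.806
  Chat, Escalated: 70×76/201 = 26.468
  Chat, Unresolved: 70×71/201 = 24.726
  Email, First contact: 66×54/201 = 17.731
  Email, Escalated: 66×76/201 = 24.955
  Email, Unresolved: 66×71/201 = 23.313
Contributions (O − E)²/E:
  (24 − 17.463)²/17.463 = 2.4470
  (14 − 24.577)²/24.577 = 4.5519
  (27 − 22.960)²/22.960 = 0.7109
  (7 − 18.806)²/18.806 = 7.4116
  (34 − 26.468)²/26.468 = 2.1434
  (29 − 24.726)²/24.726 = 0.7388
  (23 − 17.731)²/17.731 = 1.5658
  (28 − 24.955)²/24.955 = 0.3715
  (15 − 23.313)²/23.313 = 2.9643
χ² = 2.4470 + 4.5519 + 0.7109 + 7.4116 + 2.1434 + 0.7388 + 1.5658 + 0.3715 + 2.9643 = 22.91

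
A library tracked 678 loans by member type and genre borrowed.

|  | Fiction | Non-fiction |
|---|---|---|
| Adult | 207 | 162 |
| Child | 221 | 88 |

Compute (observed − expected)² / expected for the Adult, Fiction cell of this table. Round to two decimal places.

2.89

Row total (Adult) = 369; column total (Fiction) = 428; N = 678.
Expected count E = 369 × 428 / 678 = 232.938.
Contribution = (O − E)²/E = (207 − 232.938)² / 232.938 = 2.89.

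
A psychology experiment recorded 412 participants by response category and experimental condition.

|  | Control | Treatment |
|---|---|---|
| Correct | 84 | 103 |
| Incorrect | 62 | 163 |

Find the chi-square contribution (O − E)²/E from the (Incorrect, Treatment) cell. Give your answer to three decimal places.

Row total (Incorrect) = 225; column total (Treatment) = 266; N = 412.
Expected count E = 225 × 266 / 412 = 145.2670.
Contribution = (O − E)²/E = (163 − 145.2670)² / 145.2670 = 2.165.

2.165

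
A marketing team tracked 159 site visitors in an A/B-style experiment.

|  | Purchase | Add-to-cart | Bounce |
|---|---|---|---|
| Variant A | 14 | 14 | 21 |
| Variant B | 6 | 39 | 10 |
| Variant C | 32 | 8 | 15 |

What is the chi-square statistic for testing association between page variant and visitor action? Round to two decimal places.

49.24

Row totals: 49, 55, 55. Column totals: 52, 61, 46. Grand total N = 159.
Expected counts (row total × column total / N):
  Variant A, Purchase: 49×52/159 = 16.0252
  Variant A, Add-to-cart: 49×61/159 = 18.7987
  Variant A, Bounce: 49×46/159 = 14.1761
  Variant B, Purchase: 55×52/159 = 17.9874
  Variant B, Add-to-cart: 55×61/159 = 21.1006
  Variant B, Bounce: 55×46/159 = 15.9119
  Variant C, Purchase: 55×52/159 = 17.9874
  Variant C, Add-to-cart: 55×61/159 = 21.1006
  Variant C, Bounce: 55×46/159 = 15.9119
Contributions (O − E)²/E:
  (14 − 16.0252)²/16.0252 = 0.2559
  (14 − 18.7987)²/18.7987 = 1.2250
  (21 − 14.1761)²/14.1761 = 3.2848
  (6 − 17.9874)²/17.9874 = 7.9888
  (39 − 21.1006)²/21.1006 = 15.1839
  (10 − 15.9119)²/15.9119 = 2.1965
  (32 − 17.9874)²/17.9874 = 10.9161
  (8 − 21.1006)²/21.1006 = 8.1337
  (15 − 15.9119)²/15.9119 = 0.0523
χ² = 0.2559 + 1.2250 + 3.2848 + 7.9888 + 15.1839 + 2.1965 + 10.9161 + 8.1337 + 0.0523 = 49.24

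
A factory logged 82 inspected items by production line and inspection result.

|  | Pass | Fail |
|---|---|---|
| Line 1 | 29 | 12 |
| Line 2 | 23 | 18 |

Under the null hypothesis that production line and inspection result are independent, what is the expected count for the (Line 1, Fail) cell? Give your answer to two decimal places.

15.00

Row total (Line 1) = 41; column total (Fail) = 30; grand total N = 82.
Expected count = (row total × column total) / N = 41 × 30 / 82 = 15.00.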